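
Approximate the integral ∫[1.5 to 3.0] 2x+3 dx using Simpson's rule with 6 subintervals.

f(x) = 2x+3
a = 1.5, b = 3.0, n = 6
h = (b - a)/n = 0.250000

Simpson's rule: (h/3)[f(x₀) + 4f(x₁) + 2f(x₂) + ... + f(xₙ)]

x_0 = 1.5000, f(x_0) = 6.000000, coefficient = 1
x_1 = 1.7500, f(x_1) = 6.500000, coefficient = 4
x_2 = 2.0000, f(x_2) = 7.000000, coefficient = 2
x_3 = 2.2500, f(x_3) = 7.500000, coefficient = 4
x_4 = 2.5000, f(x_4) = 8.000000, coefficient = 2
x_5 = 2.7500, f(x_5) = 8.500000, coefficient = 4
x_6 = 3.0000, f(x_6) = 9.000000, coefficient = 1

I ≈ (0.250000/3) × 135.000000 = 11.250000
Exact value: 11.250000
Error: 0.000000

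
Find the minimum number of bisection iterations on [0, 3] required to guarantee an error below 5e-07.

We need (b-a)/2^n ≤ 5e-07
(3 - 0)/2^n ≤ 5e-07
3/2^n ≤ 5e-07
2^n ≥ 6000000
n ≥ log₂(6000000) = 22.52
n ≥ 23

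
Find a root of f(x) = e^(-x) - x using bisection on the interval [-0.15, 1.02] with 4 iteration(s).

f(x) = e^(-x) - x
Initial interval: [-0.15, 1.02]

Iteration 1:
  c_1 = (-0.150000 + 1.020000)/2 = 0.435000
  f(c_1) = f(0.435000) = 0.212265
  f(a) × f(c) ≥ 0, new interval: [0.435000, 1.020000]
Iteration 2:
  c_2 = (0.435000 + 1.020000)/2 = 0.727500
  f(c_2) = f(0.727500) = -0.244385
  f(a) × f(c) < 0, new interval: [0.435000, 0.727500]
Iteration 3:
  c_3 = (0.435000 + 0.727500)/2 = 0.581250
  f(c_3) = f(0.581250) = -0.022051
  f(a) × f(c) < 0, new interval: [0.435000, 0.581250]
Iteration 4:
  c_4 = (0.435000 + 0.581250)/2 = 0.508125
  f(c_4) = f(0.508125) = 0.093498
  f(a) × f(c) ≥ 0, new interval: [0.508125, 0.581250]

After 4 iteration(s), the approximation is c_4 = 0.508125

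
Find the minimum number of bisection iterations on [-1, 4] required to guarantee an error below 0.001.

We need (b-a)/2^n ≤ 0.001
(4 - (-1))/2^n ≤ 0.001
5/2^n ≤ 0.001
2^n ≥ 5000
n ≥ log₂(5000) = 12.29
n ≥ 13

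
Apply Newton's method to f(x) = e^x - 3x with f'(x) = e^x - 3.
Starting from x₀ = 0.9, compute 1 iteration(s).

f(x) = e^x - 3x
f'(x) = e^x - 3
x₀ = 0.9

Newton-Raphson formula: x_{n+1} = x_n - f(x_n)/f'(x_n)

Iteration 1:
  f(0.900000) = -0.240397
  f'(0.900000) = -0.540397
  x_1 = 0.900000 - (-0.240397)/(-0.540397) = 0.455148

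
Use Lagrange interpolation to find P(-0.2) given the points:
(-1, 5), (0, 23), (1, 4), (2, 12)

Lagrange interpolation formula:
P(x) = Σ yᵢ × Lᵢ(x)
where Lᵢ(x) = Π_{j≠i} (x - xⱼ)/(xᵢ - xⱼ)

L_0(-0.2) = (-0.2 - 0)/(-1 - 0) × (-0.2 - 1)/(-1 - 1) × (-0.2 - 2)/(-1 - 2) = 0.088000
L_1(-0.2) = (-0.2 - (-1))/(0 - (-1)) × (-0.2 - 1)/(0 - 1) × (-0.2 - 2)/(0 - 2) = 1.056000
L_2(-0.2) = (-0.2 - (-1))/(1 - (-1)) × (-0.2 - 0)/(1 - 0) × (-0.2 - 2)/(1 - 2) = -0.176000
L_3(-0.2) = (-0.2 - (-1))/(2 - (-1)) × (-0.2 - 0)/(2 - 0) × (-0.2 - 1)/(2 - 1) = 0.032000

P(-0.2) = 5×L_0(-0.2) + 23×L_1(-0.2) + 4×L_2(-0.2) + 12×L_3(-0.2)
P(-0.2) = 24.408000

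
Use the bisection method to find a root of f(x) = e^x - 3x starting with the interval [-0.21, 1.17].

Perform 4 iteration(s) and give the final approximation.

f(x) = e^x - 3x
Initial interval: [-0.21, 1.17]

Iteration 1:
  c_1 = (-0.210000 + 1.170000)/2 = 0.480000
  f(c_1) = f(0.480000) = 0.176074
  f(a) × f(c) ≥ 0, new interval: [0.480000, 1.170000]
Iteration 2:
  c_2 = (0.480000 + 1.170000)/2 = 0.825000
  f(c_2) = f(0.825000) = -0.193119
  f(a) × f(c) < 0, new interval: [0.480000, 0.825000]
Iteration 3:
  c_3 = (0.480000 + 0.825000)/2 = 0.652500
  f(c_3) = f(0.652500) = -0.037164
  f(a) × f(c) < 0, new interval: [0.480000, 0.652500]
Iteration 4:
  c_4 = (0.480000 + 0.652500)/2 = 0.566250
  f(c_4) = f(0.566250) = 0.062898
  f(a) × f(c) ≥ 0, new interval: [0.566250, 0.652500]

After 4 iteration(s), the approximation is c_4 = 0.566250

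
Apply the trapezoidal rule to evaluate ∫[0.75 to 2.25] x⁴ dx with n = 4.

f(x) = x⁴
a = 0.75, b = 2.25, n = 4
h = (b - a)/n = 0.375000

Trapezoidal rule: (h/2)[f(x₀) + 2f(x₁) + 2f(x₂) + ... + f(xₙ)]

x_0 = 0.7500, f(x_0) = 0.316406, coefficient = 1
x_1 = 1.1250, f(x_1) = 1.601807, coefficient = 2
x_2 = 1.5000, f(x_2) = 5.062500, coefficient = 2
x_3 = 1.8750, f(x_3) = 12.359619, coefficient = 2
x_4 = 2.2500, f(x_4) = 25.628906, coefficient = 1

I ≈ (0.375000/2) × 63.993164 = 11.998718
Exact value: 11.485547
Error: 0.513171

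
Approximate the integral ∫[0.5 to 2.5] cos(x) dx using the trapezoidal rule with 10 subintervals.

f(x) = cos(x)
a = 0.5, b = 2.5, n = 10
h = (b - a)/n = 0.200000

Trapezoidal rule: (h/2)[f(x₀) + 2f(x₁) + 2f(x₂) + ... + f(xₙ)]

x_0 = 0.5000, f(x_0) = 0.877583, coefficient = 1
x_1 = 0.7000, f(x_1) = 0.764842, coefficient = 2
x_2 = 0.9000, f(x_2) = 0.621610, coefficient = 2
x_3 = 1.1000, f(x_3) = 0.453596, coefficient = 2
x_4 = 1.3000, f(x_4) = 0.267499, coefficient = 2
x_5 = 1.5000, f(x_5) = 0.070737, coefficient = 2
x_6 = 1.7000, f(x_6) = -0.128844, coefficient = 2
x_7 = 1.9000, f(x_7) = -0.323290, coefficient = 2
x_8 = 2.1000, f(x_8) = -0.504846, coefficient = 2
x_9 = 2.3000, f(x_9) = -0.666276, coefficient = 2
x_10 = 2.5000, f(x_10) = -0.801144, coefficient = 1

I ≈ (0.200000/2) × 1.186495 = 0.118650
Exact value: 0.119047
Error: 0.000397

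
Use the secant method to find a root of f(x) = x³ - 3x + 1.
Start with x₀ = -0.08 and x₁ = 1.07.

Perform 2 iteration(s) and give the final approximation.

f(x) = x³ - 3x + 1
x₀ = -0.08, x₁ = 1.07

Secant formula: x_{n+1} = x_n - f(x_n)(x_n - x_{n-1})/(f(x_n) - f(x_{n-1}))

Iteration 1:
  f(-0.080000) = 1.239488
  f(1.070000) = -0.984957
  x_2 = 1.070000 - (-0.984957)×(1.070000 - (-0.080000))/(-0.984957 - 1.239488)
       = 0.560794
Iteration 2:
  f(1.070000) = -0.984957
  f(0.560794) = -0.506018
  x_3 = 0.560794 - (-0.506018)×(0.560794 - 1.070000)/(-0.506018 - (-0.984957))
       = 0.022798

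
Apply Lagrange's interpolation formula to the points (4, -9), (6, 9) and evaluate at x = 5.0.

Lagrange interpolation formula:
P(x) = Σ yᵢ × Lᵢ(x)
where Lᵢ(x) = Π_{j≠i} (x - xⱼ)/(xᵢ - xⱼ)

L_0(5.0) = (5.0 - 6)/(4 - 6) = 0.500000
L_1(5.0) = (5.0 - 4)/(6 - 4) = 0.500000

P(5.0) = (-9)×L_0(5.0) + 9×L_1(5.0)
P(5.0) = 0.000000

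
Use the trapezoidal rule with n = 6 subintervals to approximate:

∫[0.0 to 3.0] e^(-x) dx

f(x) = e^(-x)
a = 0.0, b = 3.0, n = 6
h = (b - a)/n = 0.500000

Trapezoidal rule: (h/2)[f(x₀) + 2f(x₁) + 2f(x₂) + ... + f(xₙ)]

x_0 = 0.0000, f(x_0) = 1.000000, coefficient = 1
x_1 = 0.5000, f(x_1) = 0.606531, coefficient = 2
x_2 = 1.0000, f(x_2) = 0.367879, coefficient = 2
x_3 = 1.5000, f(x_3) = 0.223130, coefficient = 2
x_4 = 2.0000, f(x_4) = 0.135335, coefficient = 2
x_5 = 2.5000, f(x_5) = 0.082085, coefficient = 2
x_6 = 3.0000, f(x_6) = 0.049787, coefficient = 1

I ≈ (0.500000/2) × 3.879708 = 0.969927
Exact value: 0.950213
Error: 0.019714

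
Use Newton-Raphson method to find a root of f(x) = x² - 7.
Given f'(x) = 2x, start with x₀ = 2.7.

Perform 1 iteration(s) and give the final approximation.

f(x) = x² - 7
f'(x) = 2x
x₀ = 2.7

Newton-Raphson formula: x_{n+1} = x_n - f(x_n)/f'(x_n)

Iteration 1:
  f(2.700000) = 0.290000
  f'(2.700000) = 5.400000
  x_1 = 2.700000 - 0.290000/5.400000 = 2.646296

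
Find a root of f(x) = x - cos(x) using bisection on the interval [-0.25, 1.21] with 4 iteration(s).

f(x) = x - cos(x)
Initial interval: [-0.25, 1.21]

Iteration 1:
  c_1 = (-0.250000 + 1.210000)/2 = 0.480000
  f(c_1) = f(0.480000) = -0.406995
  f(a) × f(c) ≥ 0, new interval: [0.480000, 1.210000]
Iteration 2:
  c_2 = (0.480000 + 1.210000)/2 = 0.845000
  f(c_2) = f(0.845000) = 0.181269
  f(a) × f(c) < 0, new interval: [0.480000, 0.845000]
Iteration 3:
  c_3 = (0.480000 + 0.845000)/2 = 0.662500
  f(c_3) = f(0.662500) = -0.125957
  f(a) × f(c) ≥ 0, new interval: [0.662500, 0.845000]
Iteration 4:
  c_4 = (0.662500 + 0.845000)/2 = 0.753750
  f(c_4) = f(0.753750) = 0.024622
  f(a) × f(c) < 0, new interval: [0.662500, 0.753750]

After 4 iteration(s), the approximation is c_4 = 0.753750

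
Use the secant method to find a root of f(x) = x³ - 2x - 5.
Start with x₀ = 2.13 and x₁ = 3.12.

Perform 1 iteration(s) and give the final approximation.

f(x) = x³ - 2x - 5
x₀ = 2.13, x₁ = 3.12

Secant formula: x_{n+1} = x_n - f(x_n)(x_n - x_{n-1})/(f(x_n) - f(x_{n-1}))

Iteration 1:
  f(2.130000) = 0.403597
  f(3.120000) = 19.131328
  x_2 = 3.120000 - 19.131328×(3.120000 - 2.130000)/(19.131328 - 0.403597)
       = 2.108665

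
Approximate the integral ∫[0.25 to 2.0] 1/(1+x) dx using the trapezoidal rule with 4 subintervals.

f(x) = 1/(1+x)
a = 0.25, b = 2.0, n = 4
h = (b - a)/n = 0.437500

Trapezoidal rule: (h/2)[f(x₀) + 2f(x₁) + 2f(x₂) + ... + f(xₙ)]

x_0 = 0.2500, f(x_0) = 0.800000, coefficient = 1
x_1 = 0.6875, f(x_1) = 0.592593, coefficient = 2
x_2 = 1.1250, f(x_2) = 0.470588, coefficient = 2
x_3 = 1.5625, f(x_3) = 0.390244, coefficient = 2
x_4 = 2.0000, f(x_4) = 0.333333, coefficient = 1

I ≈ (0.437500/2) × 4.040183 = 0.883790
Exact value: 0.875469
Error: 0.008321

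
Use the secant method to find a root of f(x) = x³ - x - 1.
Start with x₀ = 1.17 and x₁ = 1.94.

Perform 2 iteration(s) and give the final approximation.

f(x) = x³ - x - 1
x₀ = 1.17, x₁ = 1.94

Secant formula: x_{n+1} = x_n - f(x_n)(x_n - x_{n-1})/(f(x_n) - f(x_{n-1}))

Iteration 1:
  f(1.170000) = -0.568387
  f(1.940000) = 4.361384
  x_2 = 1.940000 - 4.361384×(1.940000 - 1.170000)/(4.361384 - (-0.568387))
       = 1.258779
Iteration 2:
  f(1.940000) = 4.361384
  f(1.258779) = -0.264214
  x_3 = 1.258779 - (-0.264214)×(1.258779 - 1.940000)/(-0.264214 - 4.361384)
       = 1.297690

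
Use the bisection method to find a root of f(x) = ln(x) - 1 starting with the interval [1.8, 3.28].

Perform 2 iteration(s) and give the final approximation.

f(x) = ln(x) - 1
Initial interval: [1.8, 3.28]

Iteration 1:
  c_1 = (1.800000 + 3.280000)/2 = 2.540000
  f(c_1) = f(2.540000) = -0.067836
  f(a) × f(c) ≥ 0, new interval: [2.540000, 3.280000]
Iteration 2:
  c_2 = (2.540000 + 3.280000)/2 = 2.910000
  f(c_2) = f(2.910000) = 0.068153
  f(a) × f(c) < 0, new interval: [2.540000, 2.910000]

After 2 iteration(s), the approximation is c_2 = 2.910000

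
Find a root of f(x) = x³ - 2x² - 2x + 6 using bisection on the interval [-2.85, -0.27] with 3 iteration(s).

f(x) = x³ - 2x² - 2x + 6
Initial interval: [-2.85, -0.27]

Iteration 1:
  c_1 = (-2.850000 + (-0.270000))/2 = -1.560000
  f(c_1) = f(-1.560000) = 0.456384
  f(a) × f(c) < 0, new interval: [-2.850000, -1.560000]
Iteration 2:
  c_2 = (-2.850000 + (-1.560000))/2 = -2.205000
  f(c_2) = f(-2.205000) = -10.034815
  f(a) × f(c) ≥ 0, new interval: [-2.205000, -1.560000]
Iteration 3:
  c_3 = (-2.205000 + (-1.560000))/2 = -1.882500
  f(c_3) = f(-1.882500) = -3.993828
  f(a) × f(c) ≥ 0, new interval: [-1.882500, -1.560000]

After 3 iteration(s), the approximation is c_3 = -1.882500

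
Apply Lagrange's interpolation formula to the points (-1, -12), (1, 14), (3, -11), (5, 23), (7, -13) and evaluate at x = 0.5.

Lagrange interpolation formula:
P(x) = Σ yᵢ × Lᵢ(x)
where Lᵢ(x) = Π_{j≠i} (x - xⱼ)/(xᵢ - xⱼ)

L_0(0.5) = (0.5 - 1)/(-1 - 1) × (0.5 - 3)/(-1 - 3) × (0.5 - 5)/(-1 - 5) × (0.5 - 7)/(-1 - 7) = 0.095215
L_1(0.5) = (0.5 - (-1))/(1 - (-1)) × (0.5 - 3)/(1 - 3) × (0.5 - 5)/(1 - 5) × (0.5 - 7)/(1 - 7) = 1.142578
L_2(0.5) = (0.5 - (-1))/(3 - (-1)) × (0.5 - 1)/(3 - 1) × (0.5 - 5)/(3 - 5) × (0.5 - 7)/(3 - 7) = -0.342773
L_3(0.5) = (0.5 - (-1))/(5 - (-1)) × (0.5 - 1)/(5 - 1) × (0.5 - 3)/(5 - 3) × (0.5 - 7)/(5 - 7) = 0.126953
L_4(0.5) = (0.5 - (-1))/(7 - (-1)) × (0.5 - 1)/(7 - 1) × (0.5 - 3)/(7 - 3) × (0.5 - 5)/(7 - 5) = -0.021973

P(0.5) = (-12)×L_0(0.5) + 14×L_1(0.5) + (-11)×L_2(0.5) + 23×L_3(0.5) + (-13)×L_4(0.5)
P(0.5) = 21.829590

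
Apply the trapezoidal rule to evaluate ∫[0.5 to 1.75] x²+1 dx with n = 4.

f(x) = x²+1
a = 0.5, b = 1.75, n = 4
h = (b - a)/n = 0.312500

Trapezoidal rule: (h/2)[f(x₀) + 2f(x₁) + 2f(x₂) + ... + f(xₙ)]

x_0 = 0.5000, f(x_0) = 1.250000, coefficient = 1
x_1 = 0.8125, f(x_1) = 1.660156, coefficient = 2
x_2 = 1.1250, f(x_2) = 2.265625, coefficient = 2
x_3 = 1.4375, f(x_3) = 3.066406, coefficient = 2
x_4 = 1.7500, f(x_4) = 4.062500, coefficient = 1

I ≈ (0.312500/2) × 19.296875 = 3.015137
Exact value: 2.994792
Error: 0.020345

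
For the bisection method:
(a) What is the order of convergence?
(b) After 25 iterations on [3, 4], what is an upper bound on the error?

(a) Bisection has linear (order 1) convergence; the error is halved each step.

(b) Error bound = (b-a)/2^n = (4 - 3)/2^{25}
    = 1/2^{25}

(a) 1 (linear); (b) error ≤ 2.98e-08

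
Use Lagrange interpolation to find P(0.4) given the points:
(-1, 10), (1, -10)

Lagrange interpolation formula:
P(x) = Σ yᵢ × Lᵢ(x)
where Lᵢ(x) = Π_{j≠i} (x - xⱼ)/(xᵢ - xⱼ)

L_0(0.4) = (0.4 - 1)/(-1 - 1) = 0.300000
L_1(0.4) = (0.4 - (-1))/(1 - (-1)) = 0.700000

P(0.4) = 10×L_0(0.4) + (-10)×L_1(0.4)
P(0.4) = -4.000000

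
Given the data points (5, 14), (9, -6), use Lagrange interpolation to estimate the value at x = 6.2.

Lagrange interpolation formula:
P(x) = Σ yᵢ × Lᵢ(x)
where Lᵢ(x) = Π_{j≠i} (x - xⱼ)/(xᵢ - xⱼ)

L_0(6.2) = (6.2 - 9)/(5 - 9) = 0.700000
L_1(6.2) = (6.2 - 5)/(9 - 5) = 0.300000

P(6.2) = 14×L_0(6.2) + (-6)×L_1(6.2)
P(6.2) = 8.000000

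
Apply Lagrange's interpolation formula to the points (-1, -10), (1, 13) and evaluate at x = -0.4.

Lagrange interpolation formula:
P(x) = Σ yᵢ × Lᵢ(x)
where Lᵢ(x) = Π_{j≠i} (x - xⱼ)/(xᵢ - xⱼ)

L_0(-0.4) = (-0.4 - 1)/(-1 - 1) = 0.700000
L_1(-0.4) = (-0.4 - (-1))/(1 - (-1)) = 0.300000

P(-0.4) = (-10)×L_0(-0.4) + 13×L_1(-0.4)
P(-0.4) = -3.100000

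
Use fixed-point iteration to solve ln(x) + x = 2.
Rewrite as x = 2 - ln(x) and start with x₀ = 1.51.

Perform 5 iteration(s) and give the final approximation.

Equation: ln(x) + x = 2
Fixed-point form: x = 2 - ln(x)
x₀ = 1.51

x_1 = g(1.510000) = 1.587890
x_2 = g(1.587890) = 1.537594
x_3 = g(1.537594) = 1.569781
x_4 = g(1.569781) = 1.549064
x_5 = g(1.549064) = 1.562349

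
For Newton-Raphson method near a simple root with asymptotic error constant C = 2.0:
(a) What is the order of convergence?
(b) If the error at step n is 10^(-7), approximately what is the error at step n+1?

(a) Newton-Raphson has quadratic (order 2) convergence near simple roots.
    This means |e_{n+1}| ≈ C|e_n|².

(b) With |e_n| = 10^(-7) and C = 2.0:
    |e_{n+1}| ≈ 2.0 × (10^(-7))² = 2.0 × 10^(-14)

(a) 2 (quadratic); (b) |e_{n+1}| ≈ 2.000e-14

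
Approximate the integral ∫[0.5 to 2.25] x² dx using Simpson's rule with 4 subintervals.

f(x) = x²
a = 0.5, b = 2.25, n = 4
h = (b - a)/n = 0.437500

Simpson's rule: (h/3)[f(x₀) + 4f(x₁) + 2f(x₂) + ... + f(xₙ)]

x_0 = 0.5000, f(x_0) = 0.250000, coefficient = 1
x_1 = 0.9375, f(x_1) = 0.878906, coefficient = 4
x_2 = 1.3750, f(x_2) = 1.890625, coefficient = 2
x_3 = 1.8125, f(x_3) = 3.285156, coefficient = 4
x_4 = 2.2500, f(x_4) = 5.062500, coefficient = 1

I ≈ (0.437500/3) × 25.750000 = 3.755208
Exact value: 3.755208
Error: 0.000000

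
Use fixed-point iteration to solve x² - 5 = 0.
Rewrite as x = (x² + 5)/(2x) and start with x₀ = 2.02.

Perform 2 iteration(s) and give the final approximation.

Equation: x² - 5 = 0
Fixed-point form: x = (x² + 5)/(2x)
x₀ = 2.02

x_1 = g(2.020000) = 2.247624
x_2 = g(2.247624) = 2.236098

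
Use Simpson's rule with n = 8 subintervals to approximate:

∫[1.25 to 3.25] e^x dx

f(x) = e^x
a = 1.25, b = 3.25, n = 8
h = (b - a)/n = 0.250000

Simpson's rule: (h/3)[f(x₀) + 4f(x₁) + 2f(x₂) + ... + f(xₙ)]

x_0 = 1.2500, f(x_0) = 3.490343, coefficient = 1
x_1 = 1.5000, f(x_1) = 4.481689, coefficient = 4
x_2 = 1.7500, f(x_2) = 5.754603, coefficient = 2
x_3 = 2.0000, f(x_3) = 7.389056, coefficient = 4
x_4 = 2.2500, f(x_4) = 9.487736, coefficient = 2
x_5 = 2.5000, f(x_5) = 12.182494, coefficient = 4
x_6 = 2.7500, f(x_6) = 15.642632, coefficient = 2
x_7 = 3.0000, f(x_7) = 20.085537, coefficient = 4
x_8 = 3.2500, f(x_8) = 25.790340, coefficient = 1

I ≈ (0.250000/3) × 267.605728 = 22.300477
Exact value: 22.299997
Error: 0.000480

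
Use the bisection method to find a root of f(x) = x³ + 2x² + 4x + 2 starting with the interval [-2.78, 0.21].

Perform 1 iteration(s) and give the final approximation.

f(x) = x³ + 2x² + 4x + 2
Initial interval: [-2.78, 0.21]

Iteration 1:
  c_1 = (-2.780000 + 0.210000)/2 = -1.285000
  f(c_1) = f(-1.285000) = -1.959374
  f(a) × f(c) ≥ 0, new interval: [-1.285000, 0.210000]

After 1 iteration(s), the approximation is c_1 = -1.285000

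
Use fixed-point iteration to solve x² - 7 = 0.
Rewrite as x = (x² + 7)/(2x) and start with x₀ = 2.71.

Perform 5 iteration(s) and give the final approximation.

Equation: x² - 7 = 0
Fixed-point form: x = (x² + 7)/(2x)
x₀ = 2.71

x_1 = g(2.710000) = 2.646513
x_2 = g(2.646513) = 2.645751
x_3 = g(2.645751) = 2.645751
x_4 = g(2.645751) = 2.645751
x_5 = g(2.645751) = 2.645751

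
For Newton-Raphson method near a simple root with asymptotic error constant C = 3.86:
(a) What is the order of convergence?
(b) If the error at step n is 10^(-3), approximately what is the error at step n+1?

(a) Newton-Raphson has quadratic (order 2) convergence near simple roots.
    This means |e_{n+1}| ≈ C|e_n|².

(b) With |e_n| = 10^(-3) and C = 3.86:
    |e_{n+1}| ≈ 3.86 × (10^(-3))² = 3.86 × 10^(-6)

(a) 2 (quadratic); (b) |e_{n+1}| ≈ 3.860e-06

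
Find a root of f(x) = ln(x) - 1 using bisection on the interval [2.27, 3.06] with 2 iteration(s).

f(x) = ln(x) - 1
Initial interval: [2.27, 3.06]

Iteration 1:
  c_1 = (2.270000 + 3.060000)/2 = 2.665000
  f(c_1) = f(2.665000) = -0.019796
  f(a) × f(c) ≥ 0, new interval: [2.665000, 3.060000]
Iteration 2:
  c_2 = (2.665000 + 3.060000)/2 = 2.862500
  f(c_2) = f(2.862500) = 0.051695
  f(a) × f(c) < 0, new interval: [2.665000, 2.862500]

After 2 iteration(s), the approximation is c_2 = 2.862500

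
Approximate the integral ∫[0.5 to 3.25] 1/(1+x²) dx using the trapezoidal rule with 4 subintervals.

f(x) = 1/(1+x²)
a = 0.5, b = 3.25, n = 4
h = (b - a)/n = 0.687500

Trapezoidal rule: (h/2)[f(x₀) + 2f(x₁) + 2f(x₂) + ... + f(xₙ)]

x_0 = 0.5000, f(x_0) = 0.800000, coefficient = 1
x_1 = 1.1875, f(x_1) = 0.414911, coefficient = 2
x_2 = 1.8750, f(x_2) = 0.221453, coefficient = 2
x_3 = 2.5625, f(x_3) = 0.132163, coefficient = 2
x_4 = 3.2500, f(x_4) = 0.086486, coefficient = 1

I ≈ (0.687500/2) × 2.423541 = 0.833092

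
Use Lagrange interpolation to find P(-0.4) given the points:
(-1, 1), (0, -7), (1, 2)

Lagrange interpolation formula:
P(x) = Σ yᵢ × Lᵢ(x)
where Lᵢ(x) = Π_{j≠i} (x - xⱼ)/(xᵢ - xⱼ)

L_0(-0.4) = (-0.4 - 0)/(-1 - 0) × (-0.4 - 1)/(-1 - 1) = 0.280000
L_1(-0.4) = (-0.4 - (-1))/(0 - (-1)) × (-0.4 - 1)/(0 - 1) = 0.840000
L_2(-0.4) = (-0.4 - (-1))/(1 - (-1)) × (-0.4 - 0)/(1 - 0) = -0.120000

P(-0.4) = 1×L_0(-0.4) + (-7)×L_1(-0.4) + 2×L_2(-0.4)
P(-0.4) = -5.840000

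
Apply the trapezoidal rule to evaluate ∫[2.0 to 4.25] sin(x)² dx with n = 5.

f(x) = sin(x)²
a = 2.0, b = 4.25, n = 5
h = (b - a)/n = 0.450000

Trapezoidal rule: (h/2)[f(x₀) + 2f(x₁) + 2f(x₂) + ... + f(xₙ)]

x_0 = 2.0000, f(x_0) = 0.826822, coefficient = 1
x_1 = 2.4500, f(x_1) = 0.406744, coefficient = 2
x_2 = 2.9000, f(x_2) = 0.057240, coefficient = 2
x_3 = 3.3500, f(x_3) = 0.042808, coefficient = 2
x_4 = 3.8000, f(x_4) = 0.374370, coefficient = 2
x_5 = 4.2500, f(x_5) = 0.801006, coefficient = 1

I ≈ (0.450000/2) × 3.390153 = 0.762784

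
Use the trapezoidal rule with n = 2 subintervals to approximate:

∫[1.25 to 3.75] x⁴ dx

f(x) = x⁴
a = 1.25, b = 3.75, n = 2
h = (b - a)/n = 1.250000

Trapezoidal rule: (h/2)[f(x₀) + 2f(x₁) + 2f(x₂) + ... + f(xₙ)]

x_0 = 1.2500, f(x_0) = 2.441406, coefficient = 1
x_1 = 2.5000, f(x_1) = 39.062500, coefficient = 2
x_2 = 3.7500, f(x_2) = 197.753906, coefficient = 1

I ≈ (1.250000/2) × 278.320312 = 173.950195
Exact value: 147.705078
Error: 26.245117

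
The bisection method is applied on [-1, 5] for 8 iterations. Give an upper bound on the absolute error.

Bisection error bound: |error| ≤ (b-a)/2^n
|error| ≤ (5 - (-1))/2^8 = 6/2^8
|error| ≤ 0.0234375000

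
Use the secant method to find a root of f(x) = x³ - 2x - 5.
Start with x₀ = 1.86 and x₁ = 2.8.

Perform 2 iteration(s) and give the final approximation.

f(x) = x³ - 2x - 5
x₀ = 1.86, x₁ = 2.8

Secant formula: x_{n+1} = x_n - f(x_n)(x_n - x_{n-1})/(f(x_n) - f(x_{n-1}))

Iteration 1:
  f(1.860000) = -2.285144
  f(2.800000) = 11.352000
  x_2 = 2.800000 - 11.352000×(2.800000 - 1.860000)/(11.352000 - (-2.285144))
       = 2.017514
Iteration 2:
  f(2.800000) = 11.352000
  f(2.017514) = -0.823018
  x_3 = 2.017514 - (-0.823018)×(2.017514 - 2.800000)/(-0.823018 - 11.352000)
       = 2.070409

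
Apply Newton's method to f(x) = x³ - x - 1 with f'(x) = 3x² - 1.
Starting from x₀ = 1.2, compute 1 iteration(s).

f(x) = x³ - x - 1
f'(x) = 3x² - 1
x₀ = 1.2

Newton-Raphson formula: x_{n+1} = x_n - f(x_n)/f'(x_n)

Iteration 1:
  f(1.200000) = -0.472000
  f'(1.200000) = 3.320000
  x_1 = 1.200000 - (-0.472000)/3.320000 = 1.342169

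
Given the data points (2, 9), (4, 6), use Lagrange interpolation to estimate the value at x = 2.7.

Lagrange interpolation formula:
P(x) = Σ yᵢ × Lᵢ(x)
where Lᵢ(x) = Π_{j≠i} (x - xⱼ)/(xᵢ - xⱼ)

L_0(2.7) = (2.7 - 4)/(2 - 4) = 0.650000
L_1(2.7) = (2.7 - 2)/(4 - 2) = 0.350000

P(2.7) = 9×L_0(2.7) + 6×L_1(2.7)
P(2.7) = 7.950000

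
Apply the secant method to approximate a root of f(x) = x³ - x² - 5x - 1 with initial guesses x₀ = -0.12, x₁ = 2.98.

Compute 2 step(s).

f(x) = x³ - x² - 5x - 1
x₀ = -0.12, x₁ = 2.98

Secant formula: x_{n+1} = x_n - f(x_n)(x_n - x_{n-1})/(f(x_n) - f(x_{n-1}))

Iteration 1:
  f(-0.120000) = -0.416128
  f(2.980000) = 1.683192
  x_2 = 2.980000 - 1.683192×(2.980000 - (-0.120000))/(1.683192 - (-0.416128))
       = 0.494483
Iteration 2:
  f(2.980000) = 1.683192
  f(0.494483) = -3.596022
  x_3 = 0.494483 - (-3.596022)×(0.494483 - 2.980000)/(-3.596022 - 1.683192)
       = 2.187533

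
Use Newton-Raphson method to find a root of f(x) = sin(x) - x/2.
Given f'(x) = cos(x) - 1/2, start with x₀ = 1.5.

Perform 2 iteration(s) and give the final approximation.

f(x) = sin(x) - x/2
f'(x) = cos(x) - 1/2
x₀ = 1.5

Newton-Raphson formula: x_{n+1} = x_n - f(x_n)/f'(x_n)

Iteration 1:
  f(1.500000) = 0.247495
  f'(1.500000) = -0.429263
  x_1 = 1.500000 - 0.247495/(-0.429263) = 2.076558
Iteration 2:
  f(2.076558) = -0.163473
  f'(2.076558) = -0.984474
  x_2 = 2.076558 - (-0.163473)/(-0.984474) = 1.910507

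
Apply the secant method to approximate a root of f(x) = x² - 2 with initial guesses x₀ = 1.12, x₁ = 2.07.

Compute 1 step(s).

f(x) = x² - 2
x₀ = 1.12, x₁ = 2.07

Secant formula: x_{n+1} = x_n - f(x_n)(x_n - x_{n-1})/(f(x_n) - f(x_{n-1}))

Iteration 1:
  f(1.120000) = -0.745600
  f(2.070000) = 2.284900
  x_2 = 2.070000 - 2.284900×(2.070000 - 1.120000)/(2.284900 - (-0.745600))
       = 1.353730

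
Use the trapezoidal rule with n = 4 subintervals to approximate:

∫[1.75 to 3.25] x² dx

f(x) = x²
a = 1.75, b = 3.25, n = 4
h = (b - a)/n = 0.375000

Trapezoidal rule: (h/2)[f(x₀) + 2f(x₁) + 2f(x₂) + ... + f(xₙ)]

x_0 = 1.7500, f(x_0) = 3.062500, coefficient = 1
x_1 = 2.1250, f(x_1) = 4.515625, coefficient = 2
x_2 = 2.5000, f(x_2) = 6.250000, coefficient = 2
x_3 = 2.8750, f(x_3) = 8.265625, coefficient = 2
x_4 = 3.2500, f(x_4) = 10.562500, coefficient = 1

I ≈ (0.375000/2) × 51.687500 = 9.691406
Exact value: 9.656250
Error: 0.035156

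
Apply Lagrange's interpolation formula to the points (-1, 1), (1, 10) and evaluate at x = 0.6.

Lagrange interpolation formula:
P(x) = Σ yᵢ × Lᵢ(x)
where Lᵢ(x) = Π_{j≠i} (x - xⱼ)/(xᵢ - xⱼ)

L_0(0.6) = (0.6 - 1)/(-1 - 1) = 0.200000
L_1(0.6) = (0.6 - (-1))/(1 - (-1)) = 0.800000

P(0.6) = 1×L_0(0.6) + 10×L_1(0.6)
P(0.6) = 8.200000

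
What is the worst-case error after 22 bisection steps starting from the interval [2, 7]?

Bisection error bound: |error| ≤ (b-a)/2^n
|error| ≤ (7 - 2)/2^22 = 5/2^22
|error| ≤ 0.0000011921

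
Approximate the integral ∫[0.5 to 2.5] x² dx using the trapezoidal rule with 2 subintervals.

f(x) = x²
a = 0.5, b = 2.5, n = 2
h = (b - a)/n = 1.000000

Trapezoidal rule: (h/2)[f(x₀) + 2f(x₁) + 2f(x₂) + ... + f(xₙ)]

x_0 = 0.5000, f(x_0) = 0.250000, coefficient = 1
x_1 = 1.5000, f(x_1) = 2.250000, coefficient = 2
x_2 = 2.5000, f(x_2) = 6.250000, coefficient = 1

I ≈ (1.000000/2) × 11.000000 = 5.500000
Exact value: 5.166667
Error: 0.333333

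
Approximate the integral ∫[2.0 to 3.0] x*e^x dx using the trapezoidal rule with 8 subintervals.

f(x) = x*e^x
a = 2.0, b = 3.0, n = 8
h = (b - a)/n = 0.125000

Trapezoidal rule: (h/2)[f(x₀) + 2f(x₁) + 2f(x₂) + ... + f(xₙ)]

x_0 = 2.0000, f(x_0) = 14.778112, coefficient = 1
x_1 = 2.1250, f(x_1) = 17.792407, coefficient = 2
x_2 = 2.2500, f(x_2) = 21.347406, coefficient = 2
x_3 = 2.3750, f(x_3) = 25.533656, coefficient = 2
x_4 = 2.5000, f(x_4) = 30.456235, coefficient = 2
x_5 = 2.6250, f(x_5) = 36.237007, coefficient = 2
x_6 = 2.7500, f(x_6) = 43.017238, coefficient = 2
x_7 = 2.8750, f(x_7) = 50.960594, coefficient = 2
x_8 = 3.0000, f(x_8) = 60.256611, coefficient = 1

I ≈ (0.125000/2) × 525.723810 = 32.857738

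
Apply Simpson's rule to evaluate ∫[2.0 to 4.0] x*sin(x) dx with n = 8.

f(x) = x*sin(x)
a = 2.0, b = 4.0, n = 8
h = (b - a)/n = 0.250000

Simpson's rule: (h/3)[f(x₀) + 4f(x₁) + 2f(x₂) + ... + f(xₙ)]

x_0 = 2.0000, f(x_0) = 1.818595, coefficient = 1
x_1 = 2.2500, f(x_1) = 1.750665, coefficient = 4
x_2 = 2.5000, f(x_2) = 1.496180, coefficient = 2
x_3 = 2.7500, f(x_3) = 1.049568, coefficient = 4
x_4 = 3.0000, f(x_4) = 0.423360, coefficient = 2
x_5 = 3.2500, f(x_5) = -0.351634, coefficient = 4
x_6 = 3.5000, f(x_6) = -1.227741, coefficient = 2
x_7 = 3.7500, f(x_7) = -2.143355, coefficient = 4
x_8 = 4.0000, f(x_8) = -3.027210, coefficient = 1

I ≈ (0.250000/3) × 1.395956 = 0.116330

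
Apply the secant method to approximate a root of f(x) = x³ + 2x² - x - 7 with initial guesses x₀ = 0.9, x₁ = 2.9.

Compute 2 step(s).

f(x) = x³ + 2x² - x - 7
x₀ = 0.9, x₁ = 2.9

Secant formula: x_{n+1} = x_n - f(x_n)(x_n - x_{n-1})/(f(x_n) - f(x_{n-1}))

Iteration 1:
  f(0.900000) = -5.551000
  f(2.900000) = 31.309000
  x_2 = 2.900000 - 31.309000×(2.900000 - 0.900000)/(31.309000 - (-5.551000))
       = 1.201194
Iteration 2:
  f(2.900000) = 31.309000
  f(1.201194) = -3.582299
  x_3 = 1.201194 - (-3.582299)×(1.201194 - 2.900000)/(-3.582299 - 31.309000)
       = 1.375611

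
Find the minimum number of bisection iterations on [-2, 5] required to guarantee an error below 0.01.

We need (b-a)/2^n ≤ 0.01
(5 - (-2))/2^n ≤ 0.01
7/2^n ≤ 0.01
2^n ≥ 700
n ≥ log₂(700) = 9.45
n ≥ 10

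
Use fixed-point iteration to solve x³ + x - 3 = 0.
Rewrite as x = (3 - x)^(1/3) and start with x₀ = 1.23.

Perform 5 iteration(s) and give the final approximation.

Equation: x³ + x - 3 = 0
Fixed-point form: x = (3 - x)^(1/3)
x₀ = 1.23

x_1 = g(1.230000) = 1.209645
x_2 = g(1.209645) = 1.214264
x_3 = g(1.214264) = 1.213219
x_4 = g(1.213219) = 1.213455
x_5 = g(1.213455) = 1.213402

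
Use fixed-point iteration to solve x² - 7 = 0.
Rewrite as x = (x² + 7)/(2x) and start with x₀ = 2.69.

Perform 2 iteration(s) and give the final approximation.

Equation: x² - 7 = 0
Fixed-point form: x = (x² + 7)/(2x)
x₀ = 2.69

x_1 = g(2.690000) = 2.646115
x_2 = g(2.646115) = 2.645751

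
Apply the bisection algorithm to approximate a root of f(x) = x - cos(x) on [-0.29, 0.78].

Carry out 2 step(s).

f(x) = x - cos(x)
Initial interval: [-0.29, 0.78]

Iteration 1:
  c_1 = (-0.290000 + 0.780000)/2 = 0.245000
  f(c_1) = f(0.245000) = -0.725137
  f(a) × f(c) ≥ 0, new interval: [0.245000, 0.780000]
Iteration 2:
  c_2 = (0.245000 + 0.780000)/2 = 0.512500
  f(c_2) = f(0.512500) = -0.359021
  f(a) × f(c) ≥ 0, new interval: [0.512500, 0.780000]

After 2 iteration(s), the approximation is c_2 = 0.512500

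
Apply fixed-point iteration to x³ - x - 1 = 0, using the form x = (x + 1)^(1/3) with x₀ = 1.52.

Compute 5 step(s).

Equation: x³ - x - 1 = 0
Fixed-point form: x = (x + 1)^(1/3)
x₀ = 1.52

x_1 = g(1.520000) = 1.360818
x_2 = g(1.360818) = 1.331540
x_3 = g(1.331540) = 1.326013
x_4 = g(1.326013) = 1.324964
x_5 = g(1.324964) = 1.324765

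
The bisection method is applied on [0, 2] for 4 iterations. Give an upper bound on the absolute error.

Bisection error bound: |error| ≤ (b-a)/2^n
|error| ≤ (2 - 0)/2^4 = 2/2^4
|error| ≤ 0.1250000000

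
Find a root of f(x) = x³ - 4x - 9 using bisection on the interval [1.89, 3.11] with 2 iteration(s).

f(x) = x³ - 4x - 9
Initial interval: [1.89, 3.11]

Iteration 1:
  c_1 = (1.890000 + 3.110000)/2 = 2.500000
  f(c_1) = f(2.500000) = -3.375000
  f(a) × f(c) ≥ 0, new interval: [2.500000, 3.110000]
Iteration 2:
  c_2 = (2.500000 + 3.110000)/2 = 2.805000
  f(c_2) = f(2.805000) = 1.849810
  f(a) × f(c) < 0, new interval: [2.500000, 2.805000]

After 2 iteration(s), the approximation is c_2 = 2.805000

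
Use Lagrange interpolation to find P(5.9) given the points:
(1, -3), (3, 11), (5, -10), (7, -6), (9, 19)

Lagrange interpolation formula:
P(x) = Σ yᵢ × Lᵢ(x)
where Lᵢ(x) = Π_{j≠i} (x - xⱼ)/(xᵢ - xⱼ)

L_0(5.9) = (5.9 - 3)/(1 - 3) × (5.9 - 5)/(1 - 5) × (5.9 - 7)/(1 - 7) × (5.9 - 9)/(1 - 9) = 0.023177
L_1(5.9) = (5.9 - 1)/(3 - 1) × (5.9 - 5)/(3 - 5) × (5.9 - 7)/(3 - 7) × (5.9 - 9)/(3 - 9) = -0.156647
L_2(5.9) = (5.9 - 1)/(5 - 1) × (5.9 - 3)/(5 - 3) × (5.9 - 7)/(5 - 7) × (5.9 - 9)/(5 - 9) = 0.757127
L_3(5.9) = (5.9 - 1)/(7 - 1) × (5.9 - 3)/(7 - 3) × (5.9 - 5)/(7 - 5) × (5.9 - 9)/(7 - 9) = 0.412978
L_4(5.9) = (5.9 - 1)/(9 - 1) × (5.9 - 3)/(9 - 3) × (5.9 - 5)/(9 - 5) × (5.9 - 7)/(9 - 7) = -0.036635

P(5.9) = (-3)×L_0(5.9) + 11×L_1(5.9) + (-10)×L_2(5.9) + (-6)×L_3(5.9) + 19×L_4(5.9)
P(5.9) = -12.537850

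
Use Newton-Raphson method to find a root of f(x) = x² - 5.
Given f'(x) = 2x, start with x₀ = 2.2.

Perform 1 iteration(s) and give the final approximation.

f(x) = x² - 5
f'(x) = 2x
x₀ = 2.2

Newton-Raphson formula: x_{n+1} = x_n - f(x_n)/f'(x_n)

Iteration 1:
  f(2.200000) = -0.160000
  f'(2.200000) = 4.400000
  x_1 = 2.200000 - (-0.160000)/4.400000 = 2.236364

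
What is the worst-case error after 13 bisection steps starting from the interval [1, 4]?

Bisection error bound: |error| ≤ (b-a)/2^n
|error| ≤ (4 - 1)/2^13 = 3/2^13
|error| ≤ 0.0003662109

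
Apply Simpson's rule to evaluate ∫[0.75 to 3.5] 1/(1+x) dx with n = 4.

f(x) = 1/(1+x)
a = 0.75, b = 3.5, n = 4
h = (b - a)/n = 0.687500

Simpson's rule: (h/3)[f(x₀) + 4f(x₁) + 2f(x₂) + ... + f(xₙ)]

x_0 = 0.7500, f(x_0) = 0.571429, coefficient = 1
x_1 = 1.4375, f(x_1) = 0.410256, coefficient = 4
x_2 = 2.1250, f(x_2) = 0.320000, coefficient = 2
x_3 = 2.8125, f(x_3) = 0.262295, coefficient = 4
x_4 = 3.5000, f(x_4) = 0.222222, coefficient = 1

I ≈ (0.687500/3) × 4.123857 = 0.945051
Exact value: 0.944462
Error: 0.000589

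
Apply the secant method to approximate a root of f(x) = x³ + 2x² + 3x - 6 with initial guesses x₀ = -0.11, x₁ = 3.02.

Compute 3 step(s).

f(x) = x³ + 2x² + 3x - 6
x₀ = -0.11, x₁ = 3.02

Secant formula: x_{n+1} = x_n - f(x_n)(x_n - x_{n-1})/(f(x_n) - f(x_{n-1}))

Iteration 1:
  f(-0.110000) = -6.307131
  f(3.020000) = 48.844408
  x_2 = 3.020000 - 48.844408×(3.020000 - (-0.110000))/(48.844408 - (-6.307131))
       = 0.247947
Iteration 2:
  f(3.020000) = 48.844408
  f(0.247947) = -5.117961
  x_3 = 0.247947 - (-5.117961)×(0.247947 - 3.020000)/(-5.117961 - 48.844408)
       = 0.510857
Iteration 3:
  f(0.247947) = -5.117961
  f(0.510857) = -3.812158
  x_4 = 0.510857 - (-3.812158)×(0.510857 - 0.247947)/(-3.812158 - (-5.117961))
       = 1.278396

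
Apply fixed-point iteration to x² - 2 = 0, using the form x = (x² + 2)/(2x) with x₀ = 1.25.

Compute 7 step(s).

Equation: x² - 2 = 0
Fixed-point form: x = (x² + 2)/(2x)
x₀ = 1.25

x_1 = g(1.250000) = 1.425000
x_2 = g(1.425000) = 1.414254
x_3 = g(1.414254) = 1.414214
x_4 = g(1.414214) = 1.414214
x_5 = g(1.414214) = 1.414214
x_6 = g(1.414214) = 1.414214
x_7 = g(1.414214) = 1.414214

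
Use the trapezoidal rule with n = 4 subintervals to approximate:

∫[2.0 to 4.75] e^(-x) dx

f(x) = e^(-x)
a = 2.0, b = 4.75, n = 4
h = (b - a)/n = 0.687500

Trapezoidal rule: (h/2)[f(x₀) + 2f(x₁) + 2f(x₂) + ... + f(xₙ)]

x_0 = 2.0000, f(x_0) = 0.135335, coefficient = 1
x_1 = 2.6875, f(x_1) = 0.068051, coefficient = 2
x_2 = 3.3750, f(x_2) = 0.034218, coefficient = 2
x_3 = 4.0625, f(x_3) = 0.017206, coefficient = 2
x_4 = 4.7500, f(x_4) = 0.008652, coefficient = 1

I ≈ (0.687500/2) × 0.382937 = 0.131635
Exact value: 0.126684
Error: 0.004951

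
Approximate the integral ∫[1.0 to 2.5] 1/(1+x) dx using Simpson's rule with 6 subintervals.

f(x) = 1/(1+x)
a = 1.0, b = 2.5, n = 6
h = (b - a)/n = 0.250000

Simpson's rule: (h/3)[f(x₀) + 4f(x₁) + 2f(x₂) + ... + f(xₙ)]

x_0 = 1.0000, f(x_0) = 0.500000, coefficient = 1
x_1 = 1.2500, f(x_1) = 0.444444, coefficient = 4
x_2 = 1.5000, f(x_2) = 0.400000, coefficient = 2
x_3 = 1.7500, f(x_3) = 0.363636, coefficient = 4
x_4 = 2.0000, f(x_4) = 0.333333, coefficient = 2
x_5 = 2.2500, f(x_5) = 0.307692, coefficient = 4
x_6 = 2.5000, f(x_6) = 0.285714, coefficient = 1

I ≈ (0.250000/3) × 6.715473 = 0.559623
Exact value: 0.559616
Error: 0.000007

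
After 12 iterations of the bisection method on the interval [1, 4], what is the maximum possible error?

Bisection error bound: |error| ≤ (b-a)/2^n
|error| ≤ (4 - 1)/2^12 = 3/2^12
|error| ≤ 0.0007324219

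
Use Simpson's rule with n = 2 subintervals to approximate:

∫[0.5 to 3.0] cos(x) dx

f(x) = cos(x)
a = 0.5, b = 3.0, n = 2
h = (b - a)/n = 1.250000

Simpson's rule: (h/3)[f(x₀) + 4f(x₁) + 2f(x₂) + ... + f(xₙ)]

x_0 = 0.5000, f(x_0) = 0.877583, coefficient = 1
x_1 = 1.7500, f(x_1) = -0.178246, coefficient = 4
x_2 = 3.0000, f(x_2) = -0.989992, coefficient = 1

I ≈ (1.250000/3) × -0.825394 = -0.343914
Exact value: -0.338306
Error: 0.005609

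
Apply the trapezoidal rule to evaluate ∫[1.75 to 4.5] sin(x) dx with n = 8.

f(x) = sin(x)
a = 1.75, b = 4.5, n = 8
h = (b - a)/n = 0.343750

Trapezoidal rule: (h/2)[f(x₀) + 2f(x₁) + 2f(x₂) + ... + f(xₙ)]

x_0 = 1.7500, f(x_0) = 0.983986, coefficient = 1
x_1 = 2.0938, f(x_1) = 0.866348, coefficient = 2
x_2 = 2.4375, f(x_2) = 0.647343, coefficient = 2
x_3 = 2.7812, f(x_3) = 0.352595, coefficient = 2
x_4 = 3.1250, f(x_4) = 0.016592, coefficient = 2
x_5 = 3.4688, f(x_5) = -0.321352, coefficient = 2
x_6 = 3.8125, f(x_6) = -0.621697, coefficient = 2
x_7 = 4.1562, f(x_7) = -0.849300, coefficient = 2
x_8 = 4.5000, f(x_8) = -0.977530, coefficient = 1

I ≈ (0.343750/2) × 0.187512 = 0.032229
Exact value: 0.032550
Error: 0.000321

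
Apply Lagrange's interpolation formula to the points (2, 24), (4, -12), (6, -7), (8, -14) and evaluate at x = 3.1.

Lagrange interpolation formula:
P(x) = Σ yᵢ × Lᵢ(x)
where Lᵢ(x) = Π_{j≠i} (x - xⱼ)/(xᵢ - xⱼ)

L_0(3.1) = (3.1 - 4)/(2 - 4) × (3.1 - 6)/(2 - 6) × (3.1 - 8)/(2 - 8) = 0.266437
L_1(3.1) = (3.1 - 2)/(4 - 2) × (3.1 - 6)/(4 - 6) × (3.1 - 8)/(4 - 8) = 0.976938
L_2(3.1) = (3.1 - 2)/(6 - 2) × (3.1 - 4)/(6 - 4) × (3.1 - 8)/(6 - 8) = -0.303187
L_3(3.1) = (3.1 - 2)/(8 - 2) × (3.1 - 4)/(8 - 4) × (3.1 - 6)/(8 - 6) = 0.059812

P(3.1) = 24×L_0(3.1) + (-12)×L_1(3.1) + (-7)×L_2(3.1) + (-14)×L_3(3.1)
P(3.1) = -4.043813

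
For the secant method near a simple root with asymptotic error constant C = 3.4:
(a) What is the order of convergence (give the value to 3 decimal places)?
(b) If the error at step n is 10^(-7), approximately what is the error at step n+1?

(a) Secant method has superlinear convergence with order φ = (1+√5)/2 ≈ 1.618.
    This means |e_{n+1}| ≈ C|e_n|^1.618.

(b) With |e_n| = 10^(-7) and C = 3.4:
    |e_{n+1}| ≈ 3.4 × (10^(-7))^1.618 = 3.4 × 10^(-11.33)

(a) ≈ 1.618 (golden ratio); (b) |e_{n+1}| ≈ 1.604e-11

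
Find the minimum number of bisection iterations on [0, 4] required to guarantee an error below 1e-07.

We need (b-a)/2^n ≤ 1e-07
(4 - 0)/2^n ≤ 1e-07
4/2^n ≤ 1e-07
2^n ≥ 40000000
n ≥ log₂(40000000) = 25.25
n ≥ 26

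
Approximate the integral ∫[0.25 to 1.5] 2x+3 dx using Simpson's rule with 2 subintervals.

f(x) = 2x+3
a = 0.25, b = 1.5, n = 2
h = (b - a)/n = 0.625000

Simpson's rule: (h/3)[f(x₀) + 4f(x₁) + 2f(x₂) + ... + f(xₙ)]

x_0 = 0.2500, f(x_0) = 3.500000, coefficient = 1
x_1 = 0.8750, f(x_1) = 4.750000, coefficient = 4
x_2 = 1.5000, f(x_2) = 6.000000, coefficient = 1

I ≈ (0.625000/3) × 28.500000 = 5.937500
Exact value: 5.937500
Error: 0.000000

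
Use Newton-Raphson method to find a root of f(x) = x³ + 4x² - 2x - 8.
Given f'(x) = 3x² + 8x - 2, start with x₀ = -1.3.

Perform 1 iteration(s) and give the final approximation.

f(x) = x³ + 4x² - 2x - 8
f'(x) = 3x² + 8x - 2
x₀ = -1.3

Newton-Raphson formula: x_{n+1} = x_n - f(x_n)/f'(x_n)

Iteration 1:
  f(-1.300000) = -0.837000
  f'(-1.300000) = -7.330000
  x_1 = -1.300000 - (-0.837000)/(-7.330000) = -1.414188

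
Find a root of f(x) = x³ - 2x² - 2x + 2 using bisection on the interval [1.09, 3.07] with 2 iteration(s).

f(x) = x³ - 2x² - 2x + 2
Initial interval: [1.09, 3.07]

Iteration 1:
  c_1 = (1.090000 + 3.070000)/2 = 2.080000
  f(c_1) = f(2.080000) = -1.813888
  f(a) × f(c) ≥ 0, new interval: [2.080000, 3.070000]
Iteration 2:
  c_2 = (2.080000 + 3.070000)/2 = 2.575000
  f(c_2) = f(2.575000) = 0.662609
  f(a) × f(c) < 0, new interval: [2.080000, 2.575000]

After 2 iteration(s), the approximation is c_2 = 2.575000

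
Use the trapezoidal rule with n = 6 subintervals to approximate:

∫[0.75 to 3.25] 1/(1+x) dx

f(x) = 1/(1+x)
a = 0.75, b = 3.25, n = 6
h = (b - a)/n = 0.416667

Trapezoidal rule: (h/2)[f(x₀) + 2f(x₁) + 2f(x₂) + ... + f(xₙ)]

x_0 = 0.7500, f(x_0) = 0.571429, coefficient = 1
x_1 = 1.1667, f(x_1) = 0.461538, coefficient = 2
x_2 = 1.5833, f(x_2) = 0.387097, coefficient = 2
x_3 = 2.0000, f(x_3) = 0.333333, coefficient = 2
x_4 = 2.4167, f(x_4) = 0.292683, coefficient = 2
x_5 = 2.8333, f(x_5) = 0.260870, coefficient = 2
x_6 = 3.2500, f(x_6) = 0.235294, coefficient = 1

I ≈ (0.416667/2) × 4.277765 = 0.891201
Exact value: 0.887303
Error: 0.003898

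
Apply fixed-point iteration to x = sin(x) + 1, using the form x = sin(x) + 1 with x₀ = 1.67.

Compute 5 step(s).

Equation: x = sin(x) + 1
Fixed-point form: x = sin(x) + 1
x₀ = 1.67

x_1 = g(1.670000) = 1.995083
x_2 = g(1.995083) = 1.911332
x_3 = g(1.911332) = 1.942576
x_4 = g(1.942576) = 1.931682
x_5 = g(1.931682) = 1.935584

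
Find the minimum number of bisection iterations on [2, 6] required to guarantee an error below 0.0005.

We need (b-a)/2^n ≤ 0.0005
(6 - 2)/2^n ≤ 0.0005
4/2^n ≤ 0.0005
2^n ≥ 8000
n ≥ log₂(8000) = 12.97
n ≥ 13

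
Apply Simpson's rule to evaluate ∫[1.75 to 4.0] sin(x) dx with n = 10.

f(x) = sin(x)
a = 1.75, b = 4.0, n = 10
h = (b - a)/n = 0.225000

Simpson's rule: (h/3)[f(x₀) + 4f(x₁) + 2f(x₂) + ... + f(xₙ)]

x_0 = 1.7500, f(x_0) = 0.983986, coefficient = 1
x_1 = 1.9750, f(x_1) = 0.919416, coefficient = 4
x_2 = 2.2000, f(x_2) = 0.808496, coefficient = 2
x_3 = 2.4250, f(x_3) = 0.656819, coefficient = 4
x_4 = 2.6500, f(x_4) = 0.472031, coefficient = 2
x_5 = 2.8750, f(x_5) = 0.263446, coefficient = 4
x_6 = 3.1000, f(x_6) = 0.041581, coefficient = 2
x_7 = 3.3250, f(x_7) = -0.182381, coefficient = 4
x_8 = 3.5500, f(x_8) = -0.397148, coefficient = 2
x_9 = 3.7750, f(x_9) = -0.591895, coefficient = 4
x_10 = 4.0000, f(x_10) = -0.756802, coefficient = 1

I ≈ (0.225000/3) × 6.338725 = 0.475404
Exact value: 0.475398
Error: 0.000007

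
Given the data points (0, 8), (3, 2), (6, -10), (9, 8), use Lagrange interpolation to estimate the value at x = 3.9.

Lagrange interpolation formula:
P(x) = Σ yᵢ × Lᵢ(x)
where Lᵢ(x) = Π_{j≠i} (x - xⱼ)/(xᵢ - xⱼ)

L_0(3.9) = (3.9 - 3)/(0 - 3) × (3.9 - 6)/(0 - 6) × (3.9 - 9)/(0 - 9) = -0.059500
L_1(3.9) = (3.9 - 0)/(3 - 0) × (3.9 - 6)/(3 - 6) × (3.9 - 9)/(3 - 9) = 0.773500
L_2(3.9) = (3.9 - 0)/(6 - 0) × (3.9 - 3)/(6 - 3) × (3.9 - 9)/(6 - 9) = 0.331500
L_3(3.9) = (3.9 - 0)/(9 - 0) × (3.9 - 3)/(9 - 3) × (3.9 - 6)/(9 - 6) = -0.045500

P(3.9) = 8×L_0(3.9) + 2×L_1(3.9) + (-10)×L_2(3.9) + 8×L_3(3.9)
P(3.9) = -2.608000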